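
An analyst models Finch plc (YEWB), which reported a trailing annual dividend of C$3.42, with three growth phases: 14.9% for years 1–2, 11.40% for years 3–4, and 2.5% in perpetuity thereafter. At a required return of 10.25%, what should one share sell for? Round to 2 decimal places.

Three-stage DDM. Project D₁…D_4; terminal Gordon value at t=4 with g = 0.025; discount at r = 0.1025.
D_1 = 3.9296
D_2 = 4.5151
D_3 = 5.0298
D_4 = 5.6032
TV_4 = 5.7433/(0.1025−0.025) = 74.1069
P₀ = Σ Dₜ/(1+r)ᵗ + TV_4/(1+r)^4 = 64.9831

C$64.98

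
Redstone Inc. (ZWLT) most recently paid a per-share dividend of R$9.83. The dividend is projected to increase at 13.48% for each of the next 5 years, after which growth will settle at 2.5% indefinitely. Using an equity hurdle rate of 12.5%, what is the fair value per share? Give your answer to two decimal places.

R$155.67

Two-stage DDM. Project D₁…D_5 at 0.1348, terminal growth 0.025, discount at r = 0.125.
D_1 = 11.1551
D_2 = 12.6588
D_3 = 14.3652
D_4 = 16.3016
D_5 = 18.4991
Terminal value at t=5: TV = D_6/(r−g) = 18.9616/(0.125−0.025) = 189.6156
P₀ = 11.1551/(1+0.125)^1 + 12.6588/(1+0.125)^2 + 14.3652/(1+0.125)^3 + 16.3016/(1+0.125)^4 + 18.4991/(1+0.125)^5 + 189.6156/(1+0.125)^5 = 155.6726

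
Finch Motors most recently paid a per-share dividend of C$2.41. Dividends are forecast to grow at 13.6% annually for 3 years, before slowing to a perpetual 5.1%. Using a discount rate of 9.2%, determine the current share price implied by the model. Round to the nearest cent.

C$77.38

Two-stage DDM. Project D₁…D_3 at 0.136, terminal growth 0.051, discount at r = 0.092.
D_1 = 2.7378
D_2 = 3.1101
D_3 = 3.5331
Terminal value at t=3: TV = D_4/(r−g) = 3.7133/(0.092−0.051) = 90.5672
P₀ = 2.7378/(1+0.092)^1 + 3.1101/(1+0.092)^2 + 3.5331/(1+0.092)^3 + 90.5672/(1+0.092)^3 = 77.3794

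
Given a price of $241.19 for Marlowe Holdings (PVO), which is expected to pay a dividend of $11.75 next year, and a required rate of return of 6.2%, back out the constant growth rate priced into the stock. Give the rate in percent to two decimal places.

From P₀ = D₁/(r − g), the implied growth is g = r − D₁/P₀.
g = 0.062 − 11.75/241.19 = 0.062 − 0.04872 = 0.01328

1.33%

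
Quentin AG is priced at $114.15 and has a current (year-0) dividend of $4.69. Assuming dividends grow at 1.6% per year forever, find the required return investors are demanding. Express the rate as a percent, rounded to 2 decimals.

Rearranging the constant-growth DDM: r = D₁/P₀ + g.
D₁ = 4.69 × (1 + 0.016) = 4.7650.
r = 4.7650 / 114.15 + 0.016 = 0.04174 + 0.016 = 0.05774

5.77%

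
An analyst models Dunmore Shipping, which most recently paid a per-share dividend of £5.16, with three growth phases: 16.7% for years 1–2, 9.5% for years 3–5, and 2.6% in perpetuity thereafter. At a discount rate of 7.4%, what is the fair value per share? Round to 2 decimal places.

Three-stage DDM. Project D₁…D_5; terminal Gordon value at t=5 with g = 0.026; discount at r = 0.074.
D_1 = 6.0217
D_2 = 7.0273
D_3 = 7.6949
D_4 = 8.4260
D_5 = 9.2264
TV_5 = 9.4663/(0.074−0.026) = 197.2150
P₀ = Σ Dₜ/(1+r)ᵗ + TV_5/(1+r)^5 = 168.7127

£168.71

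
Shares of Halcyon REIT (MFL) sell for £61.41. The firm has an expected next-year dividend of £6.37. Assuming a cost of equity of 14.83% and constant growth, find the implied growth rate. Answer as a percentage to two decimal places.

4.46%

From P₀ = D₁/(r − g), the implied growth is g = r − D₁/P₀.
g = 0.1483 − 6.37/61.41 = 0.1483 − 0.10373 = 0.04457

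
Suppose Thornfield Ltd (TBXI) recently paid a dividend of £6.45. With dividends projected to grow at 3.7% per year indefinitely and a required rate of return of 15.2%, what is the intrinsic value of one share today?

£58.16

Gordon growth model: P₀ = D₁/(r − g). D₁ = 6.45 × (1 + 0.037) = 6.6886.
P₀ = 6.6886 / (0.152 − 0.037) = 6.6886 / 0.115 = 58.1622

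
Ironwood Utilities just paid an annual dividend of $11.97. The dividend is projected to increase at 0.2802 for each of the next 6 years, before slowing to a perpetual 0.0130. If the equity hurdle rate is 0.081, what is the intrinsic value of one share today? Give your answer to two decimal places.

$627.23

Two-stage DDM. Project D₁…D_6 at 0.2802, terminal growth 0.013, discount at r = 0.081.
D_1 = 15.3240
D_2 = 19.6178
D_3 = 25.1147
D_4 = 32.1518
D_5 = 41.1607
D_6 = 52.6940
Terminal value at t=6: TV = D_7/(r−g) = 53.3790/(0.081−0.013) = 784.9855
P₀ = 15.3240/(1+0.081)^1 + 19.6178/(1+0.081)^2 + 25.1147/(1+0.081)^3 + 32.1518/(1+0.081)^4 + 41.1607/(1+0.081)^5 + 52.6940/(1+0.081)^6 + 784.9855/(1+0.081)^6 = 627.2315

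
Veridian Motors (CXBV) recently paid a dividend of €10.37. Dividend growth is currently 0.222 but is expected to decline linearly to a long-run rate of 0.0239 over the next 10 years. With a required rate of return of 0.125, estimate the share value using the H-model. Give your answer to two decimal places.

€206.62

H-model: P₀ = D₀[(1+g_L) + H(g_S−g_L)]/(r−g_L), with H = 10/2 = 5.
P₀ = 10.37 × [(1+0.0239) + 5×(0.222−0.0239)] / (0.125−0.0239)
   = 10.37 × 2.0144 / 0.1011 = 206.6205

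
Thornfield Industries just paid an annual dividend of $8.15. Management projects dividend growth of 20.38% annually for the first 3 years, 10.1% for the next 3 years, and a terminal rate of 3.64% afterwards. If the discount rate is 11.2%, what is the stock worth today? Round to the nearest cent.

$196.70

Three-stage DDM. Project D₁…D_6; terminal Gordon value at t=6 with g = 0.0364; discount at r = 0.112.
D_1 = 9.8110
D_2 = 11.8104
D_3 = 14.2174
D_4 = 15.6534
D_5 = 17.2344
D_6 = 18.9750
TV_6 = 19.6657/(0.112−0.0364) = 260.1287
P₀ = Σ Dₜ/(1+r)ᵗ + TV_6/(1+r)^6 = 196.7043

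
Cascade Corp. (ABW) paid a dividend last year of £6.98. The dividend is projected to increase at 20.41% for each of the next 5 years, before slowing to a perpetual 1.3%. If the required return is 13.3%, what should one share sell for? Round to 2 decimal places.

Two-stage DDM. Project D₁…D_5 at 0.2041, terminal growth 0.013, discount at r = 0.133.
D_1 = 8.4046
D_2 = 10.1200
D_3 = 12.1855
D_4 = 14.6726
D_5 = 17.6672
Terminal value at t=5: TV = D_6/(r−g) = 17.8969/(0.133−0.013) = 149.1408
P₀ = 8.4046/(1+0.133)^1 + 10.1200/(1+0.133)^2 + 12.1855/(1+0.133)^3 + 14.6726/(1+0.133)^4 + 17.6672/(1+0.133)^5 + 149.1408/(1+0.133)^5 = 121.9282

£121.93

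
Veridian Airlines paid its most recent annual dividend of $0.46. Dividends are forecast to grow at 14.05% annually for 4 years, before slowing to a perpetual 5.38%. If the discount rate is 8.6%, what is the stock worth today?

Two-stage DDM. Project D₁…D_4 at 0.1405, terminal growth 0.0538, discount at r = 0.086.
D_1 = 0.5246
D_2 = 0.5983
D_3 = 0.6824
D_4 = 0.7783
Terminal value at t=4: TV = D_5/(r−g) = 0.8202/(0.086−0.0538) = 25.4707
P₀ = 0.5246/(1+0.086)^1 + 0.5983/(1+0.086)^2 + 0.6824/(1+0.086)^3 + 0.7783/(1+0.086)^4 + 25.4707/(1+0.086)^4 = 20.3941

$20.39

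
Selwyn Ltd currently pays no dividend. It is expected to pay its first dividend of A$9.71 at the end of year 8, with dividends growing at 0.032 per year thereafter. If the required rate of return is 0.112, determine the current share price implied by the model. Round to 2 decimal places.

Deferred-dividend DDM. At t=7 the remaining stream is a growing perpetuity with first payment D_8 = 9.71.
V_7 = D_8/(r−g) = 9.71/(0.112−0.032) = 121.3750
P₀ = V_7/(1+r)^7 = 121.3750/(1+0.112)^7 = 57.7292

A$57.73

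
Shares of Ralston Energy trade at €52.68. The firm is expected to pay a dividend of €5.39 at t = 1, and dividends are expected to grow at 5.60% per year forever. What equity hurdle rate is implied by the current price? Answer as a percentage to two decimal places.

Rearranging the constant-growth DDM: r = D₁/P₀ + g.
r = 5.3900 / 52.68 + 0.056 = 0.10232 + 0.056 = 0.15832

15.83%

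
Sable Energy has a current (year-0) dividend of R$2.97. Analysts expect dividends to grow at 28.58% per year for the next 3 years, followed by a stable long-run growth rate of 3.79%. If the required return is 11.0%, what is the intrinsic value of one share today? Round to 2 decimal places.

R$78.50

Two-stage DDM. Project D₁…D_3 at 0.2858, terminal growth 0.0379, discount at r = 0.11.
D_1 = 3.8188
D_2 = 4.9102
D_3 = 6.3136
Terminal value at t=3: TV = D_4/(r−g) = 6.5529/(0.11−0.0379) = 90.8860
P₀ = 3.8188/(1+0.11)^1 + 4.9102/(1+0.11)^2 + 6.3136/(1+0.11)^3 + 90.8860/(1+0.11)^3 = 78.4972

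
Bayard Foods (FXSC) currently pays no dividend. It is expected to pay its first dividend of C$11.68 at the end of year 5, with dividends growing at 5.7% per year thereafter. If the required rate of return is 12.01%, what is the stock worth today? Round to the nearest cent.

Deferred-dividend DDM. At t=4 the remaining stream is a growing perpetuity with first payment D_5 = 11.68.
V_4 = D_5/(r−g) = 11.68/(0.1201−0.057) = 185.1030
P₀ = V_4/(1+r)^4 = 185.1030/(1+0.1201)^4 = 117.5943

C$117.59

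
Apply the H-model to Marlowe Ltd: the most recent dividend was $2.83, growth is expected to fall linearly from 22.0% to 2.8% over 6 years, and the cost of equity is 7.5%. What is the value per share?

$96.58

H-model: P₀ = D₀[(1+g_L) + H(g_S−g_L)]/(r−g_L), with H = 6/2 = 3.
P₀ = 2.83 × [(1+0.028) + 3×(0.22−0.028)] / (0.075−0.028)
   = 2.83 × 1.6040 / 0.047 = 96.5813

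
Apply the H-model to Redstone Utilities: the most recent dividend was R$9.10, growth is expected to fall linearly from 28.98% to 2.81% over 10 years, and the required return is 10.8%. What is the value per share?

H-model: P₀ = D₀[(1+g_L) + H(g_S−g_L)]/(r−g_L), with H = 10/2 = 5.
P₀ = 9.10 × [(1+0.0281) + 5×(0.2898−0.0281)] / (0.108−0.0281)
   = 9.10 × 2.3366 / 0.0799 = 266.1209

R$266.12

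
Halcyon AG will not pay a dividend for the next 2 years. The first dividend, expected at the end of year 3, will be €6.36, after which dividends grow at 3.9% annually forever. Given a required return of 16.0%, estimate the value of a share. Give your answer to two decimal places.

Deferred-dividend DDM. At t=2 the remaining stream is a growing perpetuity with first payment D_3 = 6.36.
V_2 = D_3/(r−g) = 6.36/(0.16−0.039) = 52.5620
P₀ = V_2/(1+r)^2 = 52.5620/(1+0.16)^2 = 39.0621

€39.06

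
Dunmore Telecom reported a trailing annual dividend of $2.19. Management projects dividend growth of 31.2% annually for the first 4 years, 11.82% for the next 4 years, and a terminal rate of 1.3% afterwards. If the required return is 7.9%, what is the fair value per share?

Three-stage DDM. Project D₁…D_8; terminal Gordon value at t=8 with g = 0.013; discount at r = 0.079.
D_1 = 2.8733
D_2 = 3.7697
D_3 = 4.9459
D_4 = 6.4890
D_5 = 7.2560
D_6 = 8.1137
D_7 = 9.0727
D_8 = 10.1451
TV_8 = 10.2770/(0.079−0.013) = 155.7123
P₀ = Σ Dₜ/(1+r)ᵗ + TV_8/(1+r)^8 = 120.3305

$120.33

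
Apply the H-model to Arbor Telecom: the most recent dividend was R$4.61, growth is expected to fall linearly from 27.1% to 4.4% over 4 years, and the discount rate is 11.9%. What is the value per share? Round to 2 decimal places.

R$92.08

H-model: P₀ = D₀[(1+g_L) + H(g_S−g_L)]/(r−g_L), with H = 4/2 = 2.
P₀ = 4.61 × [(1+0.044) + 2×(0.271−0.044)] / (0.119−0.044)
   = 4.61 × 1.4980 / 0.075 = 92.0771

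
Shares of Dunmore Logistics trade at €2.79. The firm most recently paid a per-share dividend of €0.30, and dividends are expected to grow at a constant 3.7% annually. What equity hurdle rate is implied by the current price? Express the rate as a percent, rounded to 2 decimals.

Rearranging the constant-growth DDM: r = D₁/P₀ + g.
D₁ = 0.30 × (1 + 0.037) = 0.3111.
r = 0.3111 / 2.79 + 0.037 = 0.11151 + 0.037 = 0.14851

14.85%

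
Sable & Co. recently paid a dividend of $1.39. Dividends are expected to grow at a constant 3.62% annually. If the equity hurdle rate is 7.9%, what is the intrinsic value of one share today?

Gordon growth model: P₀ = D₁/(r − g). D₁ = 1.39 × (1 + 0.0362) = 1.4403.
P₀ = 1.4403 / (0.079 − 0.0362) = 1.4403 / 0.0428 = 33.6523

$33.65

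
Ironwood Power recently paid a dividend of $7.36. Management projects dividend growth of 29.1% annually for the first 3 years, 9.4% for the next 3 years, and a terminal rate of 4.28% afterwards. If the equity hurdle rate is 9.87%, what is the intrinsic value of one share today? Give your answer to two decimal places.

$286.16

Three-stage DDM. Project D₁…D_6; terminal Gordon value at t=6 with g = 0.0428; discount at r = 0.0987.
D_1 = 9.5018
D_2 = 12.2668
D_3 = 15.8364
D_4 = 17.3250
D_5 = 18.9536
D_6 = 20.7352
TV_6 = 21.6227/(0.0987−0.0428) = 386.8100
P₀ = Σ Dₜ/(1+r)ᵗ + TV_6/(1+r)^6 = 286.1649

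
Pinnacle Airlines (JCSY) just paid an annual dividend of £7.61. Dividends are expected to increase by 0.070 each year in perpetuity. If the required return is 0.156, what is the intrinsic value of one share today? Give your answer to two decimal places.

£94.68

Gordon growth model: P₀ = D₁/(r − g). D₁ = 7.61 × (1 + 0.07) = 8.1427.
P₀ = 8.1427 / (0.156 − 0.07) = 8.1427 / 0.086 = 94.6826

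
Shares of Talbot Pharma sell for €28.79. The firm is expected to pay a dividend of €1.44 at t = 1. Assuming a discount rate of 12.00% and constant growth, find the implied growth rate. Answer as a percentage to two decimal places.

7.00%

From P₀ = D₁/(r − g), the implied growth is g = r − D₁/P₀.
g = 0.12 − 1.44/28.79 = 0.12 − 0.05002 = 0.06998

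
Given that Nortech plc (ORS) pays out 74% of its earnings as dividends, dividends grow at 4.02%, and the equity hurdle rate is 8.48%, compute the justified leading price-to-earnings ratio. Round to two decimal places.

Justified leading P/E = b/(r−g) = 0.74/(0.0848−0.0402) = 16.5919

16.59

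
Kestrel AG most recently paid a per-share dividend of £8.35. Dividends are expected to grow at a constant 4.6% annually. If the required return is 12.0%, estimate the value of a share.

Gordon growth model: P₀ = D₁/(r − g). D₁ = 8.35 × (1 + 0.046) = 8.7341.
P₀ = 8.7341 / (0.12 − 0.046) = 8.7341 / 0.074 = 118.0284

£118.03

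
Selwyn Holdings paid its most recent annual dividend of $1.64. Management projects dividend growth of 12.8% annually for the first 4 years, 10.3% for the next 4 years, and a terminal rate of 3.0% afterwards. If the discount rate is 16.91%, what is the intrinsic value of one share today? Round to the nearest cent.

$19.27

Three-stage DDM. Project D₁…D_8; terminal Gordon value at t=8 with g = 0.03; discount at r = 0.1691.
D_1 = 1.8499
D_2 = 2.0867
D_3 = 2.3538
D_4 = 2.6551
D_5 = 2.9286
D_6 = 3.2302
D_7 = 3.5629
D_8 = 3.9299
TV_8 = 4.0478/(0.1691−0.03) = 29.1000
P₀ = Σ Dₜ/(1+r)ᵗ + TV_8/(1+r)^8 = 19.2673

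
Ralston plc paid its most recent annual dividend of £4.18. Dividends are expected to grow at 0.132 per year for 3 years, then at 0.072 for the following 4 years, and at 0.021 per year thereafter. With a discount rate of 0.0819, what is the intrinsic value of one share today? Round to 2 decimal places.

£109.83

Three-stage DDM. Project D₁…D_7; terminal Gordon value at t=7 with g = 0.021; discount at r = 0.0819.
D_1 = 4.7318
D_2 = 5.3564
D_3 = 6.0634
D_4 = 6.5000
D_5 = 6.9680
D_6 = 7.4696
D_7 = 8.0075
TV_7 = 8.1756/(0.0819−0.021) = 134.2466
P₀ = Σ Dₜ/(1+r)ᵗ + TV_7/(1+r)^7 = 109.8292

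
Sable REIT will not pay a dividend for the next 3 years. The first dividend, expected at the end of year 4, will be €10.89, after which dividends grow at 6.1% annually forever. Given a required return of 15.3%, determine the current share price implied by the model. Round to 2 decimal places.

€77.22

Deferred-dividend DDM. At t=3 the remaining stream is a growing perpetuity with first payment D_4 = 10.89.
V_3 = D_4/(r−g) = 10.89/(0.153−0.061) = 118.3696
P₀ = V_3/(1+r)^3 = 118.3696/(1+0.153)^3 = 77.2240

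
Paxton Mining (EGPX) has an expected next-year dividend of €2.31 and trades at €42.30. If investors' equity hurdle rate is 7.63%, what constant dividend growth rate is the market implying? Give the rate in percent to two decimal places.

2.17%

From P₀ = D₁/(r − g), the implied growth is g = r − D₁/P₀.
g = 0.0763 − 2.31/42.30 = 0.0763 − 0.05461 = 0.02169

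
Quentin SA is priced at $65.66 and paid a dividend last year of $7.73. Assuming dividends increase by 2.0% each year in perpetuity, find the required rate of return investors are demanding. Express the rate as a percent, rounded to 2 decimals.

14.01%

Rearranging the constant-growth DDM: r = D₁/P₀ + g.
D₁ = 7.73 × (1 + 0.02) = 7.8846.
r = 7.8846 / 65.66 + 0.02 = 0.12008 + 0.02 = 0.14008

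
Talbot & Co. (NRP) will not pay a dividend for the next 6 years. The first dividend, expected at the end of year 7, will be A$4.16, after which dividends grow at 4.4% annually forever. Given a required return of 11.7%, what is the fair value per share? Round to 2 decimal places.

A$29.34

Deferred-dividend DDM. At t=6 the remaining stream is a growing perpetuity with first payment D_7 = 4.16.
V_6 = D_7/(r−g) = 4.16/(0.117−0.044) = 56.9863
P₀ = V_6/(1+r)^6 = 56.9863/(1+0.117)^6 = 29.3394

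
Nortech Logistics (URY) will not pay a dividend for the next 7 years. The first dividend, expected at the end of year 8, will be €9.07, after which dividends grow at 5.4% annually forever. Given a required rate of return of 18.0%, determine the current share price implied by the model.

€22.60

Deferred-dividend DDM. At t=7 the remaining stream is a growing perpetuity with first payment D_8 = 9.07.
V_7 = D_8/(r−g) = 9.07/(0.18−0.054) = 71.9841
P₀ = V_7/(1+r)^7 = 71.9841/(1+0.18)^7 = 22.5976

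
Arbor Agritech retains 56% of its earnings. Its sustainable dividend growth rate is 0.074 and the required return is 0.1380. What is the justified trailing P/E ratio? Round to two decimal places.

Payout ratio b = 1 − 0.56 = 0.44.
Justified trailing P/E = b(1+g)/(r−g) = 0.44×(1+0.074)/(0.138−0.074) = 7.3837

7.38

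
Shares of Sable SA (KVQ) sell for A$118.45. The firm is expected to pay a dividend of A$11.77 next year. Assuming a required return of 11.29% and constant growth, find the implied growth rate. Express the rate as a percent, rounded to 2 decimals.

1.35%

From P₀ = D₁/(r − g), the implied growth is g = r − D₁/P₀.
g = 0.1129 − 11.77/118.45 = 0.1129 − 0.09937 = 0.01353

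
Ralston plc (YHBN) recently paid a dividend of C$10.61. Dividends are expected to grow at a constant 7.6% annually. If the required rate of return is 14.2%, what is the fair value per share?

C$172.98

Gordon growth model: P₀ = D₁/(r − g). D₁ = 10.61 × (1 + 0.076) = 11.4164.
P₀ = 11.4164 / (0.142 − 0.076) = 11.4164 / 0.066 = 172.9752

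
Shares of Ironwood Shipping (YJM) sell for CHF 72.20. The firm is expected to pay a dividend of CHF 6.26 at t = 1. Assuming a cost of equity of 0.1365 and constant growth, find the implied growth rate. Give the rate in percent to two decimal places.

4.98%

From P₀ = D₁/(r − g), the implied growth is g = r − D₁/P₀.
g = 0.1365 − 6.26/72.20 = 0.1365 − 0.08670 = 0.04980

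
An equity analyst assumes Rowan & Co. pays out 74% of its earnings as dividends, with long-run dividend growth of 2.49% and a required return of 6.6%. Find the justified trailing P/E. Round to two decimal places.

Justified trailing P/E = b(1+g)/(r−g) = 0.74×(1+0.0249)/(0.066−0.0249) = 18.4532

18.45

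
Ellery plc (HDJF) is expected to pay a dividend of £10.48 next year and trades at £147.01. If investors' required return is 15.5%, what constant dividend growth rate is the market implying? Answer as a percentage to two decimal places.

From P₀ = D₁/(r − g), the implied growth is g = r − D₁/P₀.
g = 0.155 − 10.48/147.01 = 0.155 − 0.07129 = 0.08371

8.37%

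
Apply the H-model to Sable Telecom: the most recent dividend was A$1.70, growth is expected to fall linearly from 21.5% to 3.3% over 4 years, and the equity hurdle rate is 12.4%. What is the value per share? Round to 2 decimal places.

A$26.10

H-model: P₀ = D₀[(1+g_L) + H(g_S−g_L)]/(r−g_L), with H = 4/2 = 2.
P₀ = 1.70 × [(1+0.033) + 2×(0.215−0.033)] / (0.124−0.033)
   = 1.70 × 1.3970 / 0.091 = 26.0978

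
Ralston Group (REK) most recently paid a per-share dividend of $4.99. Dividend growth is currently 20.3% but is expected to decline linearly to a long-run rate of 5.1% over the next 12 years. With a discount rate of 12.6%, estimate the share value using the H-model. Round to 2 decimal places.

$130.60

H-model: P₀ = D₀[(1+g_L) + H(g_S−g_L)]/(r−g_L), with H = 12/2 = 6.
P₀ = 4.99 × [(1+0.051) + 6×(0.203−0.051)] / (0.126−0.051)
   = 4.99 × 1.9630 / 0.075 = 130.6049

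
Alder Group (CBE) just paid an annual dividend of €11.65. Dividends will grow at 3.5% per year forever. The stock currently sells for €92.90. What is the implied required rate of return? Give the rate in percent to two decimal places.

Rearranging the constant-growth DDM: r = D₁/P₀ + g.
D₁ = 11.65 × (1 + 0.035) = 12.0577.
r = 12.0577 / 92.90 + 0.035 = 0.12979 + 0.035 = 0.16479

16.48%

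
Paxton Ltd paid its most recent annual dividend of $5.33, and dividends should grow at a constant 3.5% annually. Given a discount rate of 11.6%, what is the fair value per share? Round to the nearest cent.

Gordon growth model: P₀ = D₁/(r − g). D₁ = 5.33 × (1 + 0.035) = 5.5165.
P₀ = 5.5165 / (0.116 − 0.035) = 5.5165 / 0.081 = 68.1056

$68.11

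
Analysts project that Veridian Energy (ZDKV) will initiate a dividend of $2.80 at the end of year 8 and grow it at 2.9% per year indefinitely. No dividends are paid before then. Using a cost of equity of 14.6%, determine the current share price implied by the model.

Deferred-dividend DDM. At t=7 the remaining stream is a growing perpetuity with first payment D_8 = 2.80.
V_7 = D_8/(r−g) = 2.80/(0.146−0.029) = 23.9316
P₀ = V_7/(1+r)^7 = 23.9316/(1+0.146)^7 = 9.2189

$9.22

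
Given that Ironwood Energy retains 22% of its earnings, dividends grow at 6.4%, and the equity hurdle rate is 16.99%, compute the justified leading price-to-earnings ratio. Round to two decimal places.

Payout ratio b = 1 − 0.22 = 0.78.
Justified leading P/E = b/(r−g) = 0.78/(0.1699−0.064) = 7.3654

7.37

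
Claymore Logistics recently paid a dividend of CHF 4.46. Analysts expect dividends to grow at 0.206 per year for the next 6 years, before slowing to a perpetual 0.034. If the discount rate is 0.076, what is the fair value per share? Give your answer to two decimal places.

Two-stage DDM. Project D₁…D_6 at 0.206, terminal growth 0.034, discount at r = 0.076.
D_1 = 5.3788
D_2 = 6.4868
D_3 = 7.8231
D_4 = 9.4346
D_5 = 11.3781
D_6 = 13.7220
Terminal value at t=6: TV = D_7/(r−g) = 14.1886/(0.076−0.034) = 337.8236
P₀ = 5.3788/(1+0.076)^1 + 6.4868/(1+0.076)^2 + 7.8231/(1+0.076)^3 + 9.4346/(1+0.076)^4 + 11.3781/(1+0.076)^5 + 13.7220/(1+0.076)^6 + 337.8236/(1+0.076)^6 = 258.3293

CHF 258.33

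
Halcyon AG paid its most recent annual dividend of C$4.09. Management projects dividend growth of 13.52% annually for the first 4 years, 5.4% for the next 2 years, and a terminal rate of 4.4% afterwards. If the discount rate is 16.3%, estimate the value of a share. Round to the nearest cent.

C$48.57

Three-stage DDM. Project D₁…D_6; terminal Gordon value at t=6 with g = 0.044; discount at r = 0.163.
D_1 = 4.6430
D_2 = 5.2707
D_3 = 5.9833
D_4 = 6.7922
D_5 = 7.1590
D_6 = 7.5456
TV_6 = 7.8776/(0.163−0.044) = 66.1984
P₀ = Σ Dₜ/(1+r)ᵗ + TV_6/(1+r)^6 = 48.5724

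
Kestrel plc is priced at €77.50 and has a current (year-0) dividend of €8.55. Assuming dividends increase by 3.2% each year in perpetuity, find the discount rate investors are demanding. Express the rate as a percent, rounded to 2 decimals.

Rearranging the constant-growth DDM: r = D₁/P₀ + g.
D₁ = 8.55 × (1 + 0.032) = 8.8236.
r = 8.8236 / 77.50 + 0.032 = 0.11385 + 0.032 = 0.14585

14.59%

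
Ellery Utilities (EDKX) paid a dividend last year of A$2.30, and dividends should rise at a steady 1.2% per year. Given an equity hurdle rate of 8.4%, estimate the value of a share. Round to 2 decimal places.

A$32.33

Gordon growth model: P₀ = D₁/(r − g). D₁ = 2.30 × (1 + 0.012) = 2.3276.
P₀ = 2.3276 / (0.084 − 0.012) = 2.3276 / 0.072 = 32.3278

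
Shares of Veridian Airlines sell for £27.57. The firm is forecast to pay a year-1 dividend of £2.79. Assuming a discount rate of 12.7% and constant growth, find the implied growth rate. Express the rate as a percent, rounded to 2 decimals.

From P₀ = D₁/(r − g), the implied growth is g = r − D₁/P₀.
g = 0.127 − 2.79/27.57 = 0.127 − 0.10120 = 0.02580

2.58%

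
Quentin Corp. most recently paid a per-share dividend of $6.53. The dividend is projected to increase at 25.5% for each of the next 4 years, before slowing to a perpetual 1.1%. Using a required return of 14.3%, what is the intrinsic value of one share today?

$105.87

Two-stage DDM. Project D₁…D_4 at 0.255, terminal growth 0.011, discount at r = 0.143.
D_1 = 8.1951
D_2 = 10.2849
D_3 = 12.9076
D_4 = 16.1990
Terminal value at t=4: TV = D_5/(r−g) = 16.3772/(0.143−0.011) = 124.0696
P₀ = 8.1951/(1+0.143)^1 + 10.2849/(1+0.143)^2 + 12.9076/(1+0.143)^3 + 16.1990/(1+0.143)^4 + 124.0696/(1+0.143)^4 = 105.8679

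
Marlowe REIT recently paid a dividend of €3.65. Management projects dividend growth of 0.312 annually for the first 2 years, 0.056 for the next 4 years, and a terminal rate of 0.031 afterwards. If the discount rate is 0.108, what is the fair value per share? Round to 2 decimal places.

Three-stage DDM. Project D₁…D_6; terminal Gordon value at t=6 with g = 0.031; discount at r = 0.108.
D_1 = 4.7888
D_2 = 6.2829
D_3 = 6.6347
D_4 = 7.0063
D_5 = 7.3986
D_6 = 7.8130
TV_6 = 8.0552/(0.108−0.031) = 104.6126
P₀ = Σ Dₜ/(1+r)ᵗ + TV_6/(1+r)^6 = 84.1578

€84.16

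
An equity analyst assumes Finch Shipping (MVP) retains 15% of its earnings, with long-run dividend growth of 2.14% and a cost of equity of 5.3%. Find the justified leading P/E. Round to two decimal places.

26.90

Payout ratio b = 1 − 0.15 = 0.85.
Justified leading P/E = b/(r−g) = 0.85/(0.053−0.0214) = 26.8987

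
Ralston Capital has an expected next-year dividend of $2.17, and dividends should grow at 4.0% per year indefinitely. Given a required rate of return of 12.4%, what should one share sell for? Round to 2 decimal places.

$25.83

Gordon growth model: P₀ = D₁/(r − g), with D₁ = 2.17 given directly.
P₀ = 2.1700 / (0.124 − 0.04) = 2.1700 / 0.084 = 25.8333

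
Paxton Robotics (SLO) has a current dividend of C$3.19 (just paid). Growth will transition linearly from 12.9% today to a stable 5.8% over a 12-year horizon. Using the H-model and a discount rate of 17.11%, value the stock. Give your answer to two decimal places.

C$41.86

H-model: P₀ = D₀[(1+g_L) + H(g_S−g_L)]/(r−g_L), with H = 12/2 = 6.
P₀ = 3.19 × [(1+0.058) + 6×(0.129−0.058)] / (0.1711−0.058)
   = 3.19 × 1.4840 / 0.1131 = 41.8564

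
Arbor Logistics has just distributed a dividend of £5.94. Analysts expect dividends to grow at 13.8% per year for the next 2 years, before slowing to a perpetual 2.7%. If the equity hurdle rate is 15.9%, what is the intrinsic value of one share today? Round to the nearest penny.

Two-stage DDM. Project D₁…D_2 at 0.138, terminal growth 0.027, discount at r = 0.159.
D_1 = 6.7597
D_2 = 7.6926
Terminal value at t=2: TV = D_3/(r−g) = 7.9003/(0.159−0.027) = 59.8505
P₀ = 6.7597/(1+0.159)^1 + 7.6926/(1+0.159)^2 + 59.8505/(1+0.159)^2 = 56.1145

£56.11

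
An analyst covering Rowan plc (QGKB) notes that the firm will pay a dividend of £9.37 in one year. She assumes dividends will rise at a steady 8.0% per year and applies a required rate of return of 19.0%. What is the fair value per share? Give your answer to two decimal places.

Gordon growth model: P₀ = D₁/(r − g), with D₁ = 9.37 given directly.
P₀ = 9.3700 / (0.19 − 0.08) = 9.3700 / 0.11 = 85.1818

£85.18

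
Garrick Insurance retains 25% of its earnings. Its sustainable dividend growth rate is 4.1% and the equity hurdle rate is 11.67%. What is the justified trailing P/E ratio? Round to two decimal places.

10.31

Payout ratio b = 1 − 0.25 = 0.75.
Justified trailing P/E = b(1+g)/(r−g) = 0.75×(1+0.041)/(0.1167−0.041) = 10.3137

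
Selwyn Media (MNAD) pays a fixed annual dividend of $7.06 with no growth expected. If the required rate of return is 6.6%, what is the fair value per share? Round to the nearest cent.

Zero-growth DDM (perpetuity): P₀ = D/r = 7.06 / 0.066 = 106.9697

$106.97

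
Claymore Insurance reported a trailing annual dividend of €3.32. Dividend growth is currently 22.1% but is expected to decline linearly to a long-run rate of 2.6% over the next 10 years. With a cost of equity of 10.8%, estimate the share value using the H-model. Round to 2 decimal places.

€81.02

H-model: P₀ = D₀[(1+g_L) + H(g_S−g_L)]/(r−g_L), with H = 10/2 = 5.
P₀ = 3.32 × [(1+0.026) + 5×(0.221−0.026)] / (0.108−0.026)
   = 3.32 × 2.0010 / 0.082 = 81.0161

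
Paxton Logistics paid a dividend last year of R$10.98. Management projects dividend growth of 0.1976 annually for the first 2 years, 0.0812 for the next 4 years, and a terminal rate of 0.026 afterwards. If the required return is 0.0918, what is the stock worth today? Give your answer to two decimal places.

Three-stage DDM. Project D₁…D_6; terminal Gordon value at t=6 with g = 0.026; discount at r = 0.0918.
D_1 = 13.1496
D_2 = 15.7480
D_3 = 17.0268
D_4 = 18.4093
D_5 = 19.9042
D_6 = 21.5204
TV_6 = 22.0799/(0.0918−0.026) = 335.5610
P₀ = Σ Dₜ/(1+r)ᵗ + TV_6/(1+r)^6 = 274.9424

R$274.94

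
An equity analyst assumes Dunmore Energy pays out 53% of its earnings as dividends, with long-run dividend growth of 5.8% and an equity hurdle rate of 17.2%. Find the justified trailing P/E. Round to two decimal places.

4.92

Justified trailing P/E = b(1+g)/(r−g) = 0.53×(1+0.058)/(0.172−0.058) = 4.9188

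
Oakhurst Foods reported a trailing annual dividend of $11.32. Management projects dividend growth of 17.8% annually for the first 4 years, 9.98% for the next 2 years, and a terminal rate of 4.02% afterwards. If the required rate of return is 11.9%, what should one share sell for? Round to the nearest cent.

Three-stage DDM. Project D₁…D_6; terminal Gordon value at t=6 with g = 0.0402; discount at r = 0.119.
D_1 = 13.3350
D_2 = 15.7086
D_3 = 18.5047
D_4 = 21.7985
D_5 = 23.9740
D_6 = 26.3667
TV_6 = 27.4266/(0.119−0.0402) = 348.0532
P₀ = Σ Dₜ/(1+r)ᵗ + TV_6/(1+r)^6 = 255.9482

$255.95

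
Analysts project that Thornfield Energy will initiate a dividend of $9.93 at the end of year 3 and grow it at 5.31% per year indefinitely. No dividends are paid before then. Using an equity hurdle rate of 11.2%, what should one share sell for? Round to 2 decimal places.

$136.34

Deferred-dividend DDM. At t=2 the remaining stream is a growing perpetuity with first payment D_3 = 9.93.
V_2 = D_3/(r−g) = 9.93/(0.112−0.0531) = 168.5908
P₀ = V_2/(1+r)^2 = 168.5908/(1+0.112)^2 = 136.3403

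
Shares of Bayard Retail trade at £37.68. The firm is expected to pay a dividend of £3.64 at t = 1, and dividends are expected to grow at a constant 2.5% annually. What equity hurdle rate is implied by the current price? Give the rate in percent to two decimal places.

Rearranging the constant-growth DDM: r = D₁/P₀ + g.
r = 3.6400 / 37.68 + 0.025 = 0.09660 + 0.025 = 0.12160

12.16%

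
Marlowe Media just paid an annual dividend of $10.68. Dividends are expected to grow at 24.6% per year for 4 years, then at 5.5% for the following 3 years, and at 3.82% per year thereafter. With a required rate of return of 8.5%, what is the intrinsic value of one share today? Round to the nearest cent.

$492.61

Three-stage DDM. Project D₁…D_7; terminal Gordon value at t=7 with g = 0.0382; discount at r = 0.085.
D_1 = 13.3073
D_2 = 16.5809
D_3 = 20.6598
D_4 = 25.7421
D_5 = 27.1579
D_6 = 28.6516
D_7 = 30.2274
TV_7 = 31.3821/(0.085−0.0382) = 670.5574
P₀ = Σ Dₜ/(1+r)ᵗ + TV_7/(1+r)^7 = 492.6139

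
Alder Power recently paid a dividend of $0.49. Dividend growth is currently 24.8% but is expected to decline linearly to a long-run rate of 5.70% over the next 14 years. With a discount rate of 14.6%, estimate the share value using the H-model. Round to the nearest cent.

$13.18

H-model: P₀ = D₀[(1+g_L) + H(g_S−g_L)]/(r−g_L), with H = 14/2 = 7.
P₀ = 0.49 × [(1+0.057) + 7×(0.248−0.057)] / (0.146−0.057)
   = 0.49 × 2.3940 / 0.089 = 13.1804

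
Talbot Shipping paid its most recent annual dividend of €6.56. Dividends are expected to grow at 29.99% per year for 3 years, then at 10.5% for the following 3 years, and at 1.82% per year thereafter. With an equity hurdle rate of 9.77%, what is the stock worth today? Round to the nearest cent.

Three-stage DDM. Project D₁…D_6; terminal Gordon value at t=6 with g = 0.0182; discount at r = 0.0977.
D_1 = 8.5273
D_2 = 11.0847
D_3 = 14.4090
D_4 = 15.9219
D_5 = 17.5937
D_6 = 19.4411
TV_6 = 19.7949/(0.0977−0.0182) = 248.9926
P₀ = Σ Dₜ/(1+r)ᵗ + TV_6/(1+r)^6 = 203.3059

€203.31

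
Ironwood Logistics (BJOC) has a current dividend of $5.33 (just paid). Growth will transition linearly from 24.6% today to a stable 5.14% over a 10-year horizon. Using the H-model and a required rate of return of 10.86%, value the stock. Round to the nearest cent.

$188.64

H-model: P₀ = D₀[(1+g_L) + H(g_S−g_L)]/(r−g_L), with H = 10/2 = 5.
P₀ = 5.33 × [(1+0.0514) + 5×(0.246−0.0514)] / (0.1086−0.0514)
   = 5.33 × 2.0244 / 0.0572 = 188.6373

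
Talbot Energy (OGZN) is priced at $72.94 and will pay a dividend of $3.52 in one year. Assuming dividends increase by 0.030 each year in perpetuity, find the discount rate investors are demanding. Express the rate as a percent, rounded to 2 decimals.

7.83%

Rearranging the constant-growth DDM: r = D₁/P₀ + g.
r = 3.5200 / 72.94 + 0.03 = 0.04826 + 0.03 = 0.07826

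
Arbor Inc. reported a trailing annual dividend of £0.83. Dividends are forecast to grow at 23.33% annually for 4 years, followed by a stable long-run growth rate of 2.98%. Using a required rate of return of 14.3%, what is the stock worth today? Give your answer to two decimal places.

Two-stage DDM. Project D₁…D_4 at 0.2333, terminal growth 0.0298, discount at r = 0.143.
D_1 = 1.0236
D_2 = 1.2625
D_3 = 1.5570
D_4 = 1.9202
Terminal value at t=4: TV = D_5/(r−g) = 1.9775/(0.143−0.0298) = 17.4687
P₀ = 1.0236/(1+0.143)^1 + 1.2625/(1+0.143)^2 + 1.5570/(1+0.143)^3 + 1.9202/(1+0.143)^4 + 17.4687/(1+0.143)^4 = 14.2643

£14.26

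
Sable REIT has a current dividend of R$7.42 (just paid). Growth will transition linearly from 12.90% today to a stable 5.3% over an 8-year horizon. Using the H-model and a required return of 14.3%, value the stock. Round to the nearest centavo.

H-model: P₀ = D₀[(1+g_L) + H(g_S−g_L)]/(r−g_L), with H = 8/2 = 4.
P₀ = 7.42 × [(1+0.053) + 4×(0.129−0.053)] / (0.143−0.053)
   = 7.42 × 1.3570 / 0.09 = 111.8771

R$111.88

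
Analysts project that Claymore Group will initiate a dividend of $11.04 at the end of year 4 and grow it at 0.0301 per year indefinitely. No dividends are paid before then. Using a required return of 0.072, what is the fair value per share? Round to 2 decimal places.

Deferred-dividend DDM. At t=3 the remaining stream is a growing perpetuity with first payment D_4 = 11.04.
V_3 = D_4/(r−g) = 11.04/(0.072−0.0301) = 263.4845
P₀ = V_3/(1+r)^3 = 263.4845/(1+0.072)^3 = 213.8803

$213.88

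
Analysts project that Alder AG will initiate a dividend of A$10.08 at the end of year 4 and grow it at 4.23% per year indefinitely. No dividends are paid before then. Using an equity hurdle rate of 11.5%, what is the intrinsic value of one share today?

Deferred-dividend DDM. At t=3 the remaining stream is a growing perpetuity with first payment D_4 = 10.08.
V_3 = D_4/(r−g) = 10.08/(0.115−0.0423) = 138.6520
P₀ = V_3/(1+r)^3 = 138.6520/(1+0.115)^3 = 100.0234

A$100.02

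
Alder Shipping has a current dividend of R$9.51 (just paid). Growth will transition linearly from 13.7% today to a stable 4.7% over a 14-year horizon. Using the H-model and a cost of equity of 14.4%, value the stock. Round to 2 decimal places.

H-model: P₀ = D₀[(1+g_L) + H(g_S−g_L)]/(r−g_L), with H = 14/2 = 7.
P₀ = 9.51 × [(1+0.047) + 7×(0.137−0.047)] / (0.144−0.047)
   = 9.51 × 1.6770 / 0.097 = 164.4152

R$164.42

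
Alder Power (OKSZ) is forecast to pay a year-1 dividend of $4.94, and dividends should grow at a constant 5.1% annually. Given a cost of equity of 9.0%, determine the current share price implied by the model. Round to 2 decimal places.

Gordon growth model: P₀ = D₁/(r − g), with D₁ = 4.94 given directly.
P₀ = 4.9400 / (0.09 − 0.051) = 4.9400 / 0.039 = 126.6667

$126.67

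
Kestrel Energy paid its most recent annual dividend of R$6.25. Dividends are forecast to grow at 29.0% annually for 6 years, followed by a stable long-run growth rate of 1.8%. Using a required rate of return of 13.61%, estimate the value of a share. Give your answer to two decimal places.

Two-stage DDM. Project D₁…D_6 at 0.29, terminal growth 0.018, discount at r = 0.1361.
D_1 = 8.0625
D_2 = 10.4006
D_3 = 13.4168
D_4 = 17.3077
D_5 = 22.3269
D_6 = 28.8017
Terminal value at t=6: TV = D_7/(r−g) = 29.3201/(0.1361−0.018) = 248.2654
P₀ = 8.0625/(1+0.1361)^1 + 10.4006/(1+0.1361)^2 + 13.4168/(1+0.1361)^3 + 17.3077/(1+0.1361)^4 + 22.3269/(1+0.1361)^5 + 28.8017/(1+0.1361)^6 + 248.2654/(1+0.1361)^6 = 175.3398

R$175.34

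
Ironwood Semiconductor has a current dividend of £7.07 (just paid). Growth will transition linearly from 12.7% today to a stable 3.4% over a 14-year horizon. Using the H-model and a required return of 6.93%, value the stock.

H-model: P₀ = D₀[(1+g_L) + H(g_S−g_L)]/(r−g_L), with H = 14/2 = 7.
P₀ = 7.07 × [(1+0.034) + 7×(0.127−0.034)] / (0.0693−0.034)
   = 7.07 × 1.6850 / 0.0353 = 337.4773

£337.48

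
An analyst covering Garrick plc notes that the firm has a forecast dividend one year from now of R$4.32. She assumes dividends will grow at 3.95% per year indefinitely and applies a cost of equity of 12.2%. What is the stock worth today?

Gordon growth model: P₀ = D₁/(r − g), with D₁ = 4.32 given directly.
P₀ = 4.3200 / (0.122 − 0.0395) = 4.3200 / 0.0825 = 52.3636

R$52.36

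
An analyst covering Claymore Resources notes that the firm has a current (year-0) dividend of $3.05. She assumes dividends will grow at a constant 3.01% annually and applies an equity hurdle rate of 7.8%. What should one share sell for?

Gordon growth model: P₀ = D₁/(r − g). D₁ = 3.05 × (1 + 0.0301) = 3.1418.
P₀ = 3.1418 / (0.078 − 0.0301) = 3.1418 / 0.0479 = 65.5909

$65.59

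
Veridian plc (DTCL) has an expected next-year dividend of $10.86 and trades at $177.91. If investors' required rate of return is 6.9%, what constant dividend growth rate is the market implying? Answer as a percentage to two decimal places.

From P₀ = D₁/(r − g), the implied growth is g = r − D₁/P₀.
g = 0.069 − 10.86/177.91 = 0.069 − 0.06104 = 0.00796

0.80%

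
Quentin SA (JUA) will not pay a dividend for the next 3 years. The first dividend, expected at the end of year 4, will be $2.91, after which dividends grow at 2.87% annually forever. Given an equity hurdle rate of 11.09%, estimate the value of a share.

$25.82

Deferred-dividend DDM. At t=3 the remaining stream is a growing perpetuity with first payment D_4 = 2.91.
V_3 = D_4/(r−g) = 2.91/(0.1109−0.0287) = 35.4015
P₀ = V_3/(1+r)^3 = 35.4015/(1+0.1109)^3 = 25.8224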